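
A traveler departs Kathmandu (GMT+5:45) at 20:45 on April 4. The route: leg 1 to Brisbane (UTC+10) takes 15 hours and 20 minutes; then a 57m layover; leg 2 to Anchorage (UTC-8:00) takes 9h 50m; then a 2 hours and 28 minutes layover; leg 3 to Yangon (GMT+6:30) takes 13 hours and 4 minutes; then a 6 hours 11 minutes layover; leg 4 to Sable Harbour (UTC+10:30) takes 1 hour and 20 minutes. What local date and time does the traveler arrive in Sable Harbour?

Convert departure to UTC: 20:45 − 5:45 = 15:00 UTC on Apr 4.
Add 15 hours 20 minutes leg 1 → 06:20 UTC (Apr 5).
Add 57 minutes layover in Brisbane → 07:17 UTC.
Add 9 hours 50 minutes leg 2 → 17:07 UTC.
Add 2 hours 28 minutes layover in Anchorage → 19:35 UTC.
Add 13 hours 4 minutes leg 3 → 08:39 UTC (Apr 6).
Add 6 hours and 11 minutes layover in Yangon → 14:50 UTC.
Add 1 hour 20 minutes leg 4 → 16:10 UTC.
Sable Harbour is UTC+10:30, so local arrival = 16:10 + 10:30 = 02:40 on Apr 7.

02:40 on Apr 7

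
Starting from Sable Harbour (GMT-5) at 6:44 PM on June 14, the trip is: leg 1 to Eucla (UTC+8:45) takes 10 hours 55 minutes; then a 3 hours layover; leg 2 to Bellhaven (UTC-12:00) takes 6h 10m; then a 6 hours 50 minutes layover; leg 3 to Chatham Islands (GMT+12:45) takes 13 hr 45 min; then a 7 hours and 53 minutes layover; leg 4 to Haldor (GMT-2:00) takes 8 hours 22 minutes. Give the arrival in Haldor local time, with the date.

6:39 AM on June 17

Convert departure to UTC: 6:44 PM + 5:00 = 11:44 PM UTC on Jun 14.
Add 10 hours and 55 minutes leg 1 → 10:39 AM UTC (Jun 15).
Add 3 hours layover in Eucla → 1:39 PM UTC.
Add 6 hours 10 minutes leg 2 → 7:49 PM UTC.
Add 6 hours 50 minutes layover in Bellhaven → 2:39 AM UTC (Jun 16).
Add 13 hours 45 minutes leg 3 → 4:24 PM UTC.
Add 7 hours 53 minutes layover in Chatham Islands → 12:17 AM UTC (Jun 17).
Add 8 hours 22 minutes leg 4 → 8:39 AM UTC.
Haldor is UTC−2:00, so local arrival = 8:39 AM − 2:00 = 6:39 AM on Jun 17.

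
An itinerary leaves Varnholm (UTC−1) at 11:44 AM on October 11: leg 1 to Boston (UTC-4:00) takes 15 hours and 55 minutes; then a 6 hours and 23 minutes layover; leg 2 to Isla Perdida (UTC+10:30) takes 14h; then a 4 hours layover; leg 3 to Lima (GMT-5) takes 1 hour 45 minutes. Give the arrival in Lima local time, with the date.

1:47 AM on October 13

Convert departure to UTC: 11:44 AM + 1:00 = 12:44 PM UTC on Oct 11.
Add 15 hours 55 minutes leg 1 → 4:39 AM UTC (Oct 12).
Add 6 hours 23 minutes layover in Boston → 11:02 AM UTC.
Add 14 hours leg 2 → 1:02 AM UTC (Oct 13).
Add 4 hours layover in Isla Perdida → 5:02 AM UTC.
Add 1 hour 45 minutes leg 3 → 6:47 AM UTC.
Lima is UTC−5:00, so local arrival = 6:47 AM − 5:00 = 1:47 AM on Oct 13.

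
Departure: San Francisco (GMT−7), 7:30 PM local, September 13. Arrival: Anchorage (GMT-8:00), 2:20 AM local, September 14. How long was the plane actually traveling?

7 hours 50 minutes

Departure in UTC: 7:30 PM + 7:00 = 2:30 AM on Sep 14.
Arrival in UTC: 2:20 AM + 8:00 = 10:20 AM on Sep 14.
Elapsed = 10:20 AM − 2:30 AM = 7 hours 50 minutes.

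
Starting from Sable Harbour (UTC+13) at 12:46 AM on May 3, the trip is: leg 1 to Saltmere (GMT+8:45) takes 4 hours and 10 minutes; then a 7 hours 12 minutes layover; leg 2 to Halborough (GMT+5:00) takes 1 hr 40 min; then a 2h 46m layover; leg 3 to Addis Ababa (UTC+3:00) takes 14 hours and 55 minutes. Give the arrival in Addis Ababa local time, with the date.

9:29 PM on May 3

Convert departure to UTC: 12:46 AM − 13:00 = 11:46 AM UTC on May 2.
Add 4 hours 10 minutes leg 1 → 3:56 PM UTC.
Add 7 hours 12 minutes layover in Saltmere → 11:08 PM UTC.
Add 1 hour and 40 minutes leg 2 → 12:48 AM UTC (May 3).
Add 2 hours and 46 minutes layover in Halborough → 3:34 AM UTC.
Add 14 hours 55 minutes leg 3 → 6:29 PM UTC.
Addis Ababa is UTC+3:00, so local arrival = 6:29 PM + 3:00 = 9:29 PM on May 3.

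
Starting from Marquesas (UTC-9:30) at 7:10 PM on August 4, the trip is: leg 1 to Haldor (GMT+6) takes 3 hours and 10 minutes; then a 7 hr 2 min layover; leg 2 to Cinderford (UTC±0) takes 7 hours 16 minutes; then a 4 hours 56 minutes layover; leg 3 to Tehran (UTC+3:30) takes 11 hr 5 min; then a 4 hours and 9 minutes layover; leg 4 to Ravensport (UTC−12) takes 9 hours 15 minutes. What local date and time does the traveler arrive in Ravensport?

3:33 PM on Aug 6

Convert departure to UTC: 7:10 PM + 9:30 = 4:40 AM UTC on Aug 5.
Add 3 hours 10 minutes leg 1 → 7:50 AM UTC.
Add 7 hours 2 minutes layover in Haldor → 2:52 PM UTC.
Add 7 hours and 16 minutes leg 2 → 10:08 PM UTC.
Add 4 hours and 56 minutes layover in Cinderford → 3:04 AM UTC (Aug 6).
Add 11 hours and 5 minutes leg 3 → 2:09 PM UTC.
Add 4 hours and 9 minutes layover in Tehran → 6:18 PM UTC.
Add 9 hours 15 minutes leg 4 → 3:33 AM UTC (Aug 7).
Ravensport is UTC−12:00, so local arrival = 3:33 AM − 12:00 = 3:33 PM on Aug 6.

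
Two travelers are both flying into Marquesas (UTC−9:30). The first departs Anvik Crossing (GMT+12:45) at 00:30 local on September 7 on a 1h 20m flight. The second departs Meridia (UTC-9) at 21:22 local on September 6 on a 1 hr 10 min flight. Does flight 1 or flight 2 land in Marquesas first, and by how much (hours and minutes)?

the first, by 18 hours 27 minutes

Flight 1 in UTC: 00:30 − 12:45 = 11:45 on Sep 6.
+1 hour 20 minutes → arrive 13:05 UTC on Sep 6.
Flight 2 in UTC: 21:22 + 9:00 = 06:22 on Sep 7.
+1 hour 10 minutes → arrive 07:32 UTC on Sep 7.
Flight 1 lands earlier by 18 hours 27 minutes.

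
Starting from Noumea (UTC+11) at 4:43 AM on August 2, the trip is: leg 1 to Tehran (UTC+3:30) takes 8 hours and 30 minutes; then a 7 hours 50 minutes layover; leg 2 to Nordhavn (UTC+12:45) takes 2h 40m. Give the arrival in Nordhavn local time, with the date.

Convert departure to UTC: 4:43 AM − 11:00 = 5:43 PM UTC on Aug 1.
Add 8 hours and 30 minutes leg 1 → 2:13 AM UTC (Aug 2).
Add 7 hours 50 minutes layover in Tehran → 10:03 AM UTC.
Add 2 hours and 40 minutes leg 2 → 12:43 PM UTC.
Nordhavn is UTC+12:45, so local arrival = 12:43 PM + 12:45 = 1:28 AM on Aug 3.

1:28 AM on Aug 3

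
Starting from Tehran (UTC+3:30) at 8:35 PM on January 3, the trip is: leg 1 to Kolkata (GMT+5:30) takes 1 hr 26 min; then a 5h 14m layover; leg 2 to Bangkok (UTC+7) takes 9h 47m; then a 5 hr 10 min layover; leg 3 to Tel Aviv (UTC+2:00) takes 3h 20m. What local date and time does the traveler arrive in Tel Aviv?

Convert departure to UTC: 8:35 PM − 3:30 = 5:05 PM UTC on Jan 3.
Add 1 hour 26 minutes leg 1 → 6:31 PM UTC.
Add 5 hours 14 minutes layover in Kolkata → 11:45 PM UTC.
Add 9 hours 47 minutes leg 2 → 9:32 AM UTC (Jan 4).
Add 5 hours 10 minutes layover in Bangkok → 2:42 PM UTC.
Add 3 hours and 20 minutes leg 3 → 6:02 PM UTC.
Tel Aviv is UTC+2:00, so local arrival = 6:02 PM + 2:00 = 8:02 PM on Jan 4.

8:02 PM on January 4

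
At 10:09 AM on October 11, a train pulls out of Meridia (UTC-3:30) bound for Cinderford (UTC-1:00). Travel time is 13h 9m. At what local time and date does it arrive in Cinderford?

1:48 AM on Oct 12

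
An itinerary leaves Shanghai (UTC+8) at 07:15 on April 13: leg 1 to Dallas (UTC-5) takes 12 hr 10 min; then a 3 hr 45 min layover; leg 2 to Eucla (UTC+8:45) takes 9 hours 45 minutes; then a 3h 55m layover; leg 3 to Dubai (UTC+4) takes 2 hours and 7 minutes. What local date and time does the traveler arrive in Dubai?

Convert departure to UTC: 07:15 − 8:00 = 23:15 UTC on Apr 12.
Add 12 hours 10 minutes leg 1 → 11:25 UTC (Apr 13).
Add 3 hours and 45 minutes layover in Dallas → 15:10 UTC.
Add 9 hours 45 minutes leg 2 → 00:55 UTC (Apr 14).
Add 3 hours 55 minutes layover in Eucla → 04:50 UTC.
Add 2 hours 7 minutes leg 3 → 06:57 UTC.
Dubai is UTC+4:00, so local arrival = 06:57 + 4:00 = 10:57 on Apr 14.

10:57 on April 14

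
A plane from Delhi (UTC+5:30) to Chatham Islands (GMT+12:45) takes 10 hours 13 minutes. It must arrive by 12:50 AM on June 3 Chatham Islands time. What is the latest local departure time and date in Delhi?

7:22 AM on June 2

Target arrival in UTC: 12:50 AM − 12:45 = 12:05 PM on Jun 2.
Subtract 10 hours and 13 minutes → departure 1:52 AM UTC on Jun 2.
Delhi is UTC+5:30: 1:52 AM + 5:30 = 7:22 AM on Jun 2.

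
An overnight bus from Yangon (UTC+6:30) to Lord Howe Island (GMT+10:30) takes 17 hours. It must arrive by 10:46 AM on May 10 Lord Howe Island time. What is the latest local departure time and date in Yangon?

Target arrival in UTC: 10:46 AM − 10:30 = 12:16 AM on May 10.
Subtract 17 hours → departure 7:16 AM UTC on May 9.
Yangon is UTC+6:30: 7:16 AM + 6:30 = 1:46 PM on May 9.

1:46 PM on May 9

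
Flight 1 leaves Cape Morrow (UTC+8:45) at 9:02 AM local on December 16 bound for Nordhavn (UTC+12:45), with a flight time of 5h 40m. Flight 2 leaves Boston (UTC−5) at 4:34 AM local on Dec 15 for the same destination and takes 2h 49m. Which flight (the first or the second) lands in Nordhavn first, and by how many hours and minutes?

the second, by 17 hours 34 minutes

Flight 1 in UTC: 9:02 AM − 8:45 = 12:17 AM on Dec 16.
+5 hours and 40 minutes → arrive 5:57 AM UTC on Dec 16.
Flight 2 in UTC: 4:34 AM + 5:00 = 9:34 AM on Dec 15.
+2 hours and 49 minutes → arrive 12:23 PM UTC on Dec 15.
Flight 2 lands earlier by 17 hours 34 minutes.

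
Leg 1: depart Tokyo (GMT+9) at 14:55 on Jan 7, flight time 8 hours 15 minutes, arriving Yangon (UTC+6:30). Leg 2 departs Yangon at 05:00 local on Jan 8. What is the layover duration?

Convert departure to UTC: 14:55 − 9:00 = 05:55 UTC on Jan 7.
Add 8 hours and 15 minutes flight time → 14:10 UTC.
Yangon is UTC+6:30, so local arrival = 14:10 + 6:30 = 20:40 on Jan 7.
Layover = 05:00 − 20:40 (+1 day) = 8 hours 20 minutes.

8 hours 20 minutes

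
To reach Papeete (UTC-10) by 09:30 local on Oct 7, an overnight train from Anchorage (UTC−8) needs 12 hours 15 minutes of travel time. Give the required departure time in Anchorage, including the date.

23:15 on Oct 6

Target arrival in UTC: 09:30 + 10:00 = 19:30 on Oct 7.
Subtract 12 hours and 15 minutes → departure 07:15 UTC on Oct 7.
Anchorage is UTC−8:00: 07:15 − 8:00 = 23:15 on Oct 6.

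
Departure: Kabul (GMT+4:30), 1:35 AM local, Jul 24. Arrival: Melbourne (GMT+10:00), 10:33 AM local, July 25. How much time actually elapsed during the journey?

27 hours 28 minutes

Departure in UTC: 1:35 AM − 4:30 = 9:05 PM on Jul 23.
Arrival in UTC: 10:33 AM − 10:00 = 12:33 AM on Jul 25.
Elapsed = 12:33 AM − 9:05 PM (+2 days) = 27 hours 28 minutes.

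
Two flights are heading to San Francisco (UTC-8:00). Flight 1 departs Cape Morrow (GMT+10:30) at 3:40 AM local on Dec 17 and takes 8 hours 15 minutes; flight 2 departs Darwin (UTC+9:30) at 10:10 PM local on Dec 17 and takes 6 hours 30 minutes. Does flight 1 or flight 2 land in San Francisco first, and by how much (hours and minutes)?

the first, by 17 hours 45 minutes

Flight 1 in UTC: 3:40 AM − 10:30 = 5:10 PM on Dec 16.
+8 hours and 15 minutes → arrive 1:25 AM UTC on Dec 17.
Flight 2 in UTC: 10:10 PM − 9:30 = 12:40 PM on Dec 17.
+6 hours 30 minutes → arrive 7:10 PM UTC on Dec 17.
Flight 1 lands earlier by 17 hours 45 minutes.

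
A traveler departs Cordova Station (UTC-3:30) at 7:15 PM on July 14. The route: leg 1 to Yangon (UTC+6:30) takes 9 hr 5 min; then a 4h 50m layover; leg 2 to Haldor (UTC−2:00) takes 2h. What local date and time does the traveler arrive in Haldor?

Convert departure to UTC: 7:15 PM + 3:30 = 10:45 PM UTC on Jul 14.
Add 9 hours 5 minutes leg 1 → 7:50 AM UTC (Jul 15).
Add 4 hours and 50 minutes layover in Yangon → 12:40 PM UTC.
Add 2 hours leg 2 → 2:40 PM UTC.
Haldor is UTC−2:00, so local arrival = 2:40 PM − 2:00 = 12:40 PM on Jul 15.

12:40 PM on Jul 15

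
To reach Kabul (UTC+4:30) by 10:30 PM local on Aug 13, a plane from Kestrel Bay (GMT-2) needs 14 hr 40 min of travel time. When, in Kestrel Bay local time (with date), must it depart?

1:20 AM on August 13

Target arrival in UTC: 10:30 PM − 4:30 = 6:00 PM on Aug 13.
Subtract 14 hours and 40 minutes → departure 3:20 AM UTC on Aug 13.
Kestrel Bay is UTC−2:00: 3:20 AM − 2:00 = 1:20 AM on Aug 13.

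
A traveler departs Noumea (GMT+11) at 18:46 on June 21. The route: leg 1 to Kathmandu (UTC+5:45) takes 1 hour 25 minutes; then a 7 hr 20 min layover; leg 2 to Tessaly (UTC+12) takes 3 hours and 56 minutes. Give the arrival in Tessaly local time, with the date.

Convert departure to UTC: 18:46 − 11:00 = 07:46 UTC on Jun 21.
Add 1 hour and 25 minutes leg 1 → 09:11 UTC.
Add 7 hours and 20 minutes layover in Kathmandu → 16:31 UTC.
Add 3 hours and 56 minutes leg 2 → 20:27 UTC.
Tessaly is UTC+12:00, so local arrival = 20:27 + 12:00 = 08:27 on Jun 22.

08:27 on Jun 22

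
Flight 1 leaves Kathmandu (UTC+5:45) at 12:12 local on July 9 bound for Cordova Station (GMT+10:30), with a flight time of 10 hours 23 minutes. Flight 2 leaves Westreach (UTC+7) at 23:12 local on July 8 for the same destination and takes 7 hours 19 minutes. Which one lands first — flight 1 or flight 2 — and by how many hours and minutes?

the second, by 17 hours 19 minutes

Flight 1 in UTC: 12:12 − 5:45 = 06:27 on Jul 9.
+10 hours and 23 minutes → arrive 16:50 UTC on Jul 9.
Flight 2 in UTC: 23:12 − 7:00 = 16:12 on Jul 8.
+7 hours and 19 minutes → arrive 23:31 UTC on Jul 8.
Flight 2 lands earlier by 17 hours 19 minutes.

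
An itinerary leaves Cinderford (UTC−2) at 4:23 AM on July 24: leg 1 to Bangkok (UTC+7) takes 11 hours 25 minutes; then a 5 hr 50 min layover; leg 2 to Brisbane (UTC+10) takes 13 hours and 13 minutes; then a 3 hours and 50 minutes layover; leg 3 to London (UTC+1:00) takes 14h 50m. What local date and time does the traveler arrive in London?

8:31 AM on July 26

Convert departure to UTC: 4:23 AM + 2:00 = 6:23 AM UTC on Jul 24.
Add 11 hours 25 minutes leg 1 → 5:48 PM UTC.
Add 5 hours and 50 minutes layover in Bangkok → 11:38 PM UTC.
Add 13 hours and 13 minutes leg 2 → 12:51 PM UTC (Jul 25).
Add 3 hours 50 minutes layover in Brisbane → 4:41 PM UTC.
Add 14 hours and 50 minutes leg 3 → 7:31 AM UTC (Jul 26).
London is UTC+1:00, so local arrival = 7:31 AM + 1:00 = 8:31 AM on Jul 26.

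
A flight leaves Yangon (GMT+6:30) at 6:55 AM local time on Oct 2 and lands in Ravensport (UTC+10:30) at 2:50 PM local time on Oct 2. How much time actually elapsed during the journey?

3 hours 55 minutes

Departure in UTC: 6:55 AM − 6:30 = 12:25 AM on Oct 2.
Arrival in UTC: 2:50 PM − 10:30 = 4:20 AM on Oct 2.
Elapsed = 4:20 AM − 12:25 AM = 3 hours 55 minutes.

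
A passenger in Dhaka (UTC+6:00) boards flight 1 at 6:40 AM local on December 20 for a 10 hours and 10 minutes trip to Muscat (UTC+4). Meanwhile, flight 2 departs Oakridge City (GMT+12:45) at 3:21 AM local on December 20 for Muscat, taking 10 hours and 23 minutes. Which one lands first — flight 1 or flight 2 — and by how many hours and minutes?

the second, by 9 hours 51 minutes

Flight 1 in UTC: 6:40 AM − 6:00 = 12:40 AM on Dec 20.
+10 hours 10 minutes → arrive 10:50 AM UTC on Dec 20.
Flight 2 in UTC: 3:21 AM − 12:45 = 2:36 PM on Dec 19.
+10 hours and 23 minutes → arrive 12:59 AM UTC on Dec 20.
Flight 2 lands earlier by 9 hours 51 minutes.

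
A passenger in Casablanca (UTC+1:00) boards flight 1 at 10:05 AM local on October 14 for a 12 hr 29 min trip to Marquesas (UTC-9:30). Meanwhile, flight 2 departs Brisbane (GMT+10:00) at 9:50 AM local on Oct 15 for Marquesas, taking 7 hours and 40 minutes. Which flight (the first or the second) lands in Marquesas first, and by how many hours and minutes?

Flight 1 in UTC: 10:05 AM − 1:00 = 9:05 AM on Oct 14.
+12 hours and 29 minutes → arrive 9:34 PM UTC on Oct 14.
Flight 2 in UTC: 9:50 AM − 10:00 = 11:50 PM on Oct 14.
+7 hours and 40 minutes → arrive 7:30 AM UTC on Oct 15.
Flight 1 lands earlier by 9 hours 56 minutes.

the first, by 9 hours 56 minutes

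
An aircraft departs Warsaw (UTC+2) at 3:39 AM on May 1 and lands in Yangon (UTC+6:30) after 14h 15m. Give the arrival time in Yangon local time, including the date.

Convert departure to UTC: 3:39 AM − 2:00 = 1:39 AM UTC on May 1.
Add 14 hours and 15 minutes travel time → 3:54 PM UTC.
Yangon is UTC+6:30, so local arrival = 3:54 PM + 6:30 = 10:24 PM on May 1.

10:24 PM on May 1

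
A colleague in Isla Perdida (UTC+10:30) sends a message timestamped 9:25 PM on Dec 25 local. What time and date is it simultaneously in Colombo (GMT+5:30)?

In UTC: 9:25 PM − 10:30 = 10:55 AM on Dec 25.
Colombo is UTC+5:30: 10:55 AM + 5:30 = 4:25 PM on Dec 25.

4:25 PM on Dec 25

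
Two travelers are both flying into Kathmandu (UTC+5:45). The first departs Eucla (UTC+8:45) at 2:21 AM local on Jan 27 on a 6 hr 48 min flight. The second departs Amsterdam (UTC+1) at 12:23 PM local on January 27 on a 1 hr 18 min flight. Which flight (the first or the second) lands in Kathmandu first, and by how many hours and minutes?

the first, by 12 hours 17 minutes

Flight 1 in UTC: 2:21 AM − 8:45 = 5:36 PM on Jan 26.
+6 hours 48 minutes → arrive 12:24 AM UTC on Jan 27.
Flight 2 in UTC: 12:23 PM − 1:00 = 11:23 AM on Jan 27.
+1 hour and 18 minutes → arrive 12:41 PM UTC on Jan 27.
Flight 1 lands earlier by 12 hours 17 minutes.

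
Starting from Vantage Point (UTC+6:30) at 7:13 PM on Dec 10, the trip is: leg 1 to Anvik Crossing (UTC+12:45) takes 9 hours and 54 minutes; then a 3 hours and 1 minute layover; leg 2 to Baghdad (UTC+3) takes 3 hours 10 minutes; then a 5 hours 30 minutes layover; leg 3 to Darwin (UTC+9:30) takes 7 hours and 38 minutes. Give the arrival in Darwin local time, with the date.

3:26 AM on Dec 12

Convert departure to UTC: 7:13 PM − 6:30 = 12:43 PM UTC on Dec 10.
Add 9 hours 54 minutes leg 1 → 10:37 PM UTC.
Add 3 hours 1 minute layover in Anvik Crossing → 1:38 AM UTC (Dec 11).
Add 3 hours and 10 minutes leg 2 → 4:48 AM UTC.
Add 5 hours and 30 minutes layover in Baghdad → 10:18 AM UTC.
Add 7 hours and 38 minutes leg 3 → 5:56 PM UTC.
Darwin is UTC+9:30, so local arrival = 5:56 PM + 9:30 = 3:26 AM on Dec 12.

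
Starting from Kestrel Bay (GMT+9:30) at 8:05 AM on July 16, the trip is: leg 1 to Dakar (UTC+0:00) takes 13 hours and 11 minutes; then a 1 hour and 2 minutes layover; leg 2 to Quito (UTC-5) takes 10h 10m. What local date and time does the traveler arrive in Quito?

Convert departure to UTC: 8:05 AM − 9:30 = 10:35 PM UTC on Jul 15.
Add 13 hours 11 minutes leg 1 → 11:46 AM UTC (Jul 16).
Add 1 hour and 2 minutes layover in Dakar → 12:48 PM UTC.
Add 10 hours 10 minutes leg 2 → 10:58 PM UTC.
Quito is UTC−5:00, so local arrival = 10:58 PM − 5:00 = 5:58 PM on Jul 16.

5:58 PM on Jul 16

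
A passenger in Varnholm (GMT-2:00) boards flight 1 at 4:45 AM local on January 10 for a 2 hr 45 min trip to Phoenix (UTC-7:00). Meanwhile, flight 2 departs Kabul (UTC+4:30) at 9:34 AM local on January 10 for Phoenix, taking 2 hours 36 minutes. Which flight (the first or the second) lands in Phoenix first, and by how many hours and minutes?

the second, by 1 hour 50 minutes

Flight 1 in UTC: 4:45 AM + 2:00 = 6:45 AM on Jan 10.
+2 hours 45 minutes → arrive 9:30 AM UTC on Jan 10.
Flight 2 in UTC: 9:34 AM − 4:30 = 5:04 AM on Jan 10.
+2 hours 36 minutes → arrive 7:40 AM UTC on Jan 10.
Flight 2 lands earlier by 1 hour 50 minutes.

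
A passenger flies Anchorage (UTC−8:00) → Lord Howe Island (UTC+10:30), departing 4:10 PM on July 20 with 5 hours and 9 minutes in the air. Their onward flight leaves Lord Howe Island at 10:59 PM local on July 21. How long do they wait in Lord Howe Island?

7 hours 10 minutes

Convert departure to UTC: 4:10 PM + 8:00 = 12:10 AM UTC on Jul 21.
Add 5 hours 9 minutes flight time → 5:19 AM UTC.
Lord Howe Island is UTC+10:30, so local arrival = 5:19 AM + 10:30 = 3:49 PM on Jul 21.
Layover = 10:59 PM − 3:49 PM = 7 hours 10 minutes.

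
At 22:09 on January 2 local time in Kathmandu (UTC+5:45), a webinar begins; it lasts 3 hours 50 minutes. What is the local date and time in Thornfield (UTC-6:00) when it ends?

Convert start to UTC: 22:09 − 5:45 = 16:24 UTC on Jan 2.
Add 3 hours 50 minutes duration → 20:14 UTC.
Thornfield is UTC−6:00, so local end time = 20:14 − 6:00 = 14:14 on Jan 2.

14:14 on January 2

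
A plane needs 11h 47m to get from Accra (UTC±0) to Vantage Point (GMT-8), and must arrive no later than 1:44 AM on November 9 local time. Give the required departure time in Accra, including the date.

9:57 PM on November 8

Target arrival in UTC: 1:44 AM + 8:00 = 9:44 AM on Nov 9.
Subtract 11 hours and 47 minutes → departure 9:57 PM UTC on Nov 8.
Accra is UTC+0, so departure is 9:57 PM on Nov 8.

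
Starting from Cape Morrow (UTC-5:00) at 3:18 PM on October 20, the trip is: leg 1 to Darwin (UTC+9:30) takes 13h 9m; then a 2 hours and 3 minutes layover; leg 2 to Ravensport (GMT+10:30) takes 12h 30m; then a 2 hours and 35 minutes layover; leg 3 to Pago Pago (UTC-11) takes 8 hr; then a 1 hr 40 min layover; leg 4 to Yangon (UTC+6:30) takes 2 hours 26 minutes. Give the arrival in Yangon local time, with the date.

Convert departure to UTC: 3:18 PM + 5:00 = 8:18 PM UTC on Oct 20.
Add 13 hours and 9 minutes leg 1 → 9:27 AM UTC (Oct 21).
Add 2 hours 3 minutes layover in Darwin → 11:30 AM UTC.
Add 12 hours 30 minutes leg 2 → 12:00 AM UTC (Oct 22).
Add 2 hours and 35 minutes layover in Ravensport → 2:35 AM UTC.
Add 8 hours leg 3 → 10:35 AM UTC.
Add 1 hour and 40 minutes layover in Pago Pago → 12:15 PM UTC.
Add 2 hours 26 minutes leg 4 → 2:41 PM UTC.
Yangon is UTC+6:30, so local arrival = 2:41 PM + 6:30 = 9:11 PM on Oct 22.

9:11 PM on October 22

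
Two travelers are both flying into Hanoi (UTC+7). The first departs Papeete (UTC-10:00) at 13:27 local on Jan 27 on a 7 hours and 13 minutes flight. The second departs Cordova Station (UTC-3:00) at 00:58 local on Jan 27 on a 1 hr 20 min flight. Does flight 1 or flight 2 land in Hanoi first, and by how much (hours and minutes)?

Flight 1 in UTC: 13:27 + 10:00 = 23:27 on Jan 27.
+7 hours and 13 minutes → arrive 06:40 UTC on Jan 28.
Flight 2 in UTC: 00:58 + 3:00 = 03:58 on Jan 27.
+1 hour and 20 minutes → arrive 05:18 UTC on Jan 27.
Flight 2 lands earlier by 25 hours 22 minutes.

the second, by 25 hours 22 minutes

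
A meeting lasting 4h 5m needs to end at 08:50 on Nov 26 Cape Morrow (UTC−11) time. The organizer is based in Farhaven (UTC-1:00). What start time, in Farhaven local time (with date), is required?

14:45 on November 26

Target end time in UTC: 08:50 + 11:00 = 19:50 on Nov 26.
Subtract 4 hours and 5 minutes → start 15:45 UTC on Nov 26.
Farhaven is UTC−1:00: 15:45 − 1:00 = 14:45 on Nov 26.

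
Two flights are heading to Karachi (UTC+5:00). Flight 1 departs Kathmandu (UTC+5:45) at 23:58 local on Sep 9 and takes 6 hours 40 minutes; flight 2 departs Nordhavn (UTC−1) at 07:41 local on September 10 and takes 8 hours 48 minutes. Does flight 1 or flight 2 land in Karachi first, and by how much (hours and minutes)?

Flight 1 in UTC: 23:58 − 5:45 = 18:13 on Sep 9.
+6 hours 40 minutes → arrive 00:53 UTC on Sep 10.
Flight 2 in UTC: 07:41 + 1:00 = 08:41 on Sep 10.
+8 hours and 48 minutes → arrive 17:29 UTC on Sep 10.
Flight 1 lands earlier by 16 hours 36 minutes.

the first, by 16 hours 36 minutes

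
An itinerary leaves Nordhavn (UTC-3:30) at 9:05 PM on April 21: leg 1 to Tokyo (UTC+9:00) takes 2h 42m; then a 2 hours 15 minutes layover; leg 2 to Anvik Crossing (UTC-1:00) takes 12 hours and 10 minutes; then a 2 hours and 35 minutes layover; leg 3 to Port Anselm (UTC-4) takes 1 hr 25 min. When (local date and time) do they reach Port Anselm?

5:42 PM on April 22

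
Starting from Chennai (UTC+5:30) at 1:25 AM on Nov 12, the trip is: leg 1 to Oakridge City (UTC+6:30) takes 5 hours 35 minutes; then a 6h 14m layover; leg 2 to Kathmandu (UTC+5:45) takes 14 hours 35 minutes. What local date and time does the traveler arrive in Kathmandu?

4:04 AM on Nov 13

Convert departure to UTC: 1:25 AM − 5:30 = 7:55 PM UTC on Nov 11.
Add 5 hours 35 minutes leg 1 → 1:30 AM UTC (Nov 12).
Add 6 hours 14 minutes layover in Oakridge City → 7:44 AM UTC.
Add 14 hours 35 minutes leg 2 → 10:19 PM UTC.
Kathmandu is UTC+5:45, so local arrival = 10:19 PM + 5:45 = 4:04 AM on Nov 13.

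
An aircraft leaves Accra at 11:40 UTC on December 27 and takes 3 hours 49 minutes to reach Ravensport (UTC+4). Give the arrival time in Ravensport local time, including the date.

19:29 on December 27

Departure is given in UTC: 11:40 on Dec 27.
Add 3 hours 49 minutes → 15:29 UTC.
Ravensport is UTC+4:00: 15:29 + 4:00 = 19:29 on Dec 27.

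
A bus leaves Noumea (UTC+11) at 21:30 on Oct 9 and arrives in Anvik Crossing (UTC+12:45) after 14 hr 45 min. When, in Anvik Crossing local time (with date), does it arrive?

14:00 on October 10

Convert departure to UTC: 21:30 − 11:00 = 10:30 UTC on Oct 9.
Add 14 hours 45 minutes travel time → 01:15 UTC (Oct 10).
Anvik Crossing is UTC+12:45, so local arrival = 01:15 + 12:45 = 14:00 on Oct 10.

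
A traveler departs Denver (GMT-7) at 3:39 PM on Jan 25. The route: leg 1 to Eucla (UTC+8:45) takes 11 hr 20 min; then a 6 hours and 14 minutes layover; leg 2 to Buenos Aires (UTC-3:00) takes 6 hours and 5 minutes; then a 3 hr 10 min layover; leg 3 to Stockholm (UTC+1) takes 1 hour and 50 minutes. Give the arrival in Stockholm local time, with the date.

Convert departure to UTC: 3:39 PM + 7:00 = 10:39 PM UTC on Jan 25.
Add 11 hours 20 minutes leg 1 → 9:59 AM UTC (Jan 26).
Add 6 hours 14 minutes layover in Eucla → 4:13 PM UTC.
Add 6 hours 5 minutes leg 2 → 10:18 PM UTC.
Add 3 hours 10 minutes layover in Buenos Aires → 1:28 AM UTC (Jan 27).
Add 1 hour and 50 minutes leg 3 → 3:18 AM UTC.
Stockholm is UTC+1:00, so local arrival = 3:18 AM + 1:00 = 4:18 AM on Jan 27.

4:18 AM on Jan 27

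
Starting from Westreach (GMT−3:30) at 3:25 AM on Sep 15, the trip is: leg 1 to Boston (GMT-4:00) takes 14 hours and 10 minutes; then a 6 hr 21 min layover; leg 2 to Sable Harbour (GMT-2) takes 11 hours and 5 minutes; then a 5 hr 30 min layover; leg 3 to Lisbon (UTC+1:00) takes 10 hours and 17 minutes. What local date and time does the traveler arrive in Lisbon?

7:18 AM on September 17

Convert departure to UTC: 3:25 AM + 3:30 = 6:55 AM UTC on Sep 15.
Add 14 hours and 10 minutes leg 1 → 9:05 PM UTC.
Add 6 hours and 21 minutes layover in Boston → 3:26 AM UTC (Sep 16).
Add 11 hours and 5 minutes leg 2 → 2:31 PM UTC.
Add 5 hours 30 minutes layover in Sable Harbour → 8:01 PM UTC.
Add 10 hours 17 minutes leg 3 → 6:18 AM UTC (Sep 17).
Lisbon is UTC+1:00, so local arrival = 6:18 AM + 1:00 = 7:18 AM on Sep 17.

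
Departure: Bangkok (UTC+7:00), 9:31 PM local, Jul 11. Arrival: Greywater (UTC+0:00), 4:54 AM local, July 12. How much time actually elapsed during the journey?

14 hours 23 minutes

Departure in UTC: 9:31 PM − 7:00 = 2:31 PM on Jul 11.
Arrival is already UTC: 4:54 AM on Jul 12.
Elapsed = 4:54 AM − 2:31 PM (+1 day) = 14 hours 23 minutes.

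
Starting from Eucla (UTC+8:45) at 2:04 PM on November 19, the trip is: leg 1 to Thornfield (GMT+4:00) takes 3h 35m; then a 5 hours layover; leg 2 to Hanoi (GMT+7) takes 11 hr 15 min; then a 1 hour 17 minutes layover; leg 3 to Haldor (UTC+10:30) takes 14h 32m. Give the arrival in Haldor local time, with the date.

Convert departure to UTC: 2:04 PM − 8:45 = 5:19 AM UTC on Nov 19.
Add 3 hours and 35 minutes leg 1 → 8:54 AM UTC.
Add 5 hours layover in Thornfield → 1:54 PM UTC.
Add 11 hours 15 minutes leg 2 → 1:09 AM UTC (Nov 20).
Add 1 hour 17 minutes layover in Hanoi → 2:26 AM UTC.
Add 14 hours 32 minutes leg 3 → 4:58 PM UTC.
Haldor is UTC+10:30, so local arrival = 4:58 PM + 10:30 = 3:28 AM on Nov 21.

3:28 AM on November 21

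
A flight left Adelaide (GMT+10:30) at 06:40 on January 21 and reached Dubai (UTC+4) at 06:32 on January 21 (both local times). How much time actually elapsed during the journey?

6 hours 22 minutes

Dubai is 6:30 behind Adelaide.
Clock-face elapsed time (ignoring zones) is −8 minutes.
Actual elapsed = −8 minutes + 6:30 = 6 hours 22 minutes.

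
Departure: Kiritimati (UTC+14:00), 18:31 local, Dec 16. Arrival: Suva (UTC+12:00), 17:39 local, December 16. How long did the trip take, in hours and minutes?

1 hour 8 minutes

Departure in UTC: 18:31 − 14:00 = 04:31 on Dec 16.
Arrival in UTC: 17:39 − 12:00 = 05:39 on Dec 16.
Elapsed = 05:39 − 04:31 = 1 hour 8 minutes.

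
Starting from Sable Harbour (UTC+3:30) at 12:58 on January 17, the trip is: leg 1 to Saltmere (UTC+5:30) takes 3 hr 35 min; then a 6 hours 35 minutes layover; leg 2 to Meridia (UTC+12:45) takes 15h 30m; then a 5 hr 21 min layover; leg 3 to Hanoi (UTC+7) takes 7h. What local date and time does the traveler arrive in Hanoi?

06:29 on January 19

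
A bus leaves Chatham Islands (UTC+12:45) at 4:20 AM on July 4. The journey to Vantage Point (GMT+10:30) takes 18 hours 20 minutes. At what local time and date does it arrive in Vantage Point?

8:25 PM on July 4

Convert departure to UTC: 4:20 AM − 12:45 = 3:35 PM UTC on Jul 3.
Add 18 hours and 20 minutes travel time → 9:55 AM UTC (Jul 4).
Vantage Point is UTC+10:30, so local arrival = 9:55 AM + 10:30 = 8:25 PM on Jul 4.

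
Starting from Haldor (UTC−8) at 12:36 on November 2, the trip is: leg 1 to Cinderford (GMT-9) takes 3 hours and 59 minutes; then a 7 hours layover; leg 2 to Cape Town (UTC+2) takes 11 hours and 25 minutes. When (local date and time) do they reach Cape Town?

21:00 on November 3

Convert departure to UTC: 12:36 + 8:00 = 20:36 UTC on Nov 2.
Add 3 hours 59 minutes leg 1 → 00:35 UTC (Nov 3).
Add 7 hours layover in Cinderford → 07:35 UTC.
Add 11 hours and 25 minutes leg 2 → 19:00 UTC.
Cape Town is UTC+2:00, so local arrival = 19:00 + 2:00 = 21:00 on Nov 3.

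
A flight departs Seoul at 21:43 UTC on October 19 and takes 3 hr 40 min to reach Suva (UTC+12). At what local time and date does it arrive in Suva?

Departure is given in UTC: 21:43 on Oct 19.
Add 3 hours and 40 minutes → 01:23 UTC (Oct 20).
Suva is UTC+12:00: 01:23 + 12:00 = 13:23 on Oct 20.

13:23 on October 20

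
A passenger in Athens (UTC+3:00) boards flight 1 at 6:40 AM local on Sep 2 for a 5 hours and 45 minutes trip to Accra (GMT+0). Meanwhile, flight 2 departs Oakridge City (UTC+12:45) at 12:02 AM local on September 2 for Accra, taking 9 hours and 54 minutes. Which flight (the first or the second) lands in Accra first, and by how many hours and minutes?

Flight 1 in UTC: 6:40 AM − 3:00 = 3:40 AM on Sep 2.
+5 hours 45 minutes → arrive 9:25 AM UTC on Sep 2.
Flight 2 in UTC: 12:02 AM − 12:45 = 11:17 AM on Sep 1.
+9 hours and 54 minutes → arrive 9:11 PM UTC on Sep 1.
Flight 2 lands earlier by 12 hours 14 minutes.

the second, by 12 hours 14 minutes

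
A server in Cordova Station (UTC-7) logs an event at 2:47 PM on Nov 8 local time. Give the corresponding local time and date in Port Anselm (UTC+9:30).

7:17 AM on November 9

Port Anselm is 16:30 ahead of Cordova Station.
Shift by the zone difference: 2:47 PM + 16:30 = 7:17 AM on Nov 9 in Port Anselm.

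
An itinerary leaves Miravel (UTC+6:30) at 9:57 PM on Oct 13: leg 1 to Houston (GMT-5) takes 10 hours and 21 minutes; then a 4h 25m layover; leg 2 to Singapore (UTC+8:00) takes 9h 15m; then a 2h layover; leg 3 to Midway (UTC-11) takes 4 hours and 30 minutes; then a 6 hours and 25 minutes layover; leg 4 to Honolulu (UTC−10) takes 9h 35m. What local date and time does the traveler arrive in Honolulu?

3:58 AM on October 15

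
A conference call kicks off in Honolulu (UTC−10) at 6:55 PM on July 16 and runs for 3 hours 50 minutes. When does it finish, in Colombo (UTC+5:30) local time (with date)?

2:15 PM on Jul 17

Convert start to UTC: 6:55 PM + 10:00 = 4:55 AM UTC on Jul 17.
Add 3 hours and 50 minutes duration → 8:45 AM UTC.
Colombo is UTC+5:30, so local end time = 8:45 AM + 5:30 = 2:15 PM on Jul 17.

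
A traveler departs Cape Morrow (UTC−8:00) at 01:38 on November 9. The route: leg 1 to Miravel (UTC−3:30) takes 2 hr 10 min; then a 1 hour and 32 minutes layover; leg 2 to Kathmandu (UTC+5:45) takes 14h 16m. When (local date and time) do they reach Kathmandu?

09:21 on November 10

Convert departure to UTC: 01:38 + 8:00 = 09:38 UTC on Nov 9.
Add 2 hours and 10 minutes leg 1 → 11:48 UTC.
Add 1 hour 32 minutes layover in Miravel → 13:20 UTC.
Add 14 hours and 16 minutes leg 2 → 03:36 UTC (Nov 10).
Kathmandu is UTC+5:45, so local arrival = 03:36 + 5:45 = 09:21 on Nov 10.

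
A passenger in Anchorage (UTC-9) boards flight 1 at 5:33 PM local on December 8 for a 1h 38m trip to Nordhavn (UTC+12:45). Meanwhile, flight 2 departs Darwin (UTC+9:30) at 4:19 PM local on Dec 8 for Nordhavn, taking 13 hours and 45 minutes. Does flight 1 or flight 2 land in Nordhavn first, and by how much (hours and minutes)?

Flight 1 in UTC: 5:33 PM + 9:00 = 2:33 AM on Dec 9.
+1 hour 38 minutes → arrive 4:11 AM UTC on Dec 9.
Flight 2 in UTC: 4:19 PM − 9:30 = 6:49 AM on Dec 8.
+13 hours and 45 minutes → arrive 8:34 PM UTC on Dec 8.
Flight 2 lands earlier by 7 hours 37 minutes.

the second, by 7 hours 37 minutes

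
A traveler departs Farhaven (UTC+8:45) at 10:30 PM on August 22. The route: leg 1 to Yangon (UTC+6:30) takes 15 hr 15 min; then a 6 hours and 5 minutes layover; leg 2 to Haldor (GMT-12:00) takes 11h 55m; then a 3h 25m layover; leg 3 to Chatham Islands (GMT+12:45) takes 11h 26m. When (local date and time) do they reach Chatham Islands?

2:36 AM on August 25

Convert departure to UTC: 10:30 PM − 8:45 = 1:45 PM UTC on Aug 22.
Add 15 hours and 15 minutes leg 1 → 5:00 AM UTC (Aug 23).
Add 6 hours 5 minutes layover in Yangon → 11:05 AM UTC.
Add 11 hours 55 minutes leg 2 → 11:00 PM UTC.
Add 3 hours and 25 minutes layover in Haldor → 2:25 AM UTC (Aug 24).
Add 11 hours 26 minutes leg 3 → 1:51 PM UTC.
Chatham Islands is UTC+12:45, so local arrival = 1:51 PM + 12:45 = 2:36 AM on Aug 25.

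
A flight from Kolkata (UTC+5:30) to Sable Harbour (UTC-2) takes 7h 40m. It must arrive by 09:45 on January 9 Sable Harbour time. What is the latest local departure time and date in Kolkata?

09:35 on January 9

Target arrival in UTC: 09:45 + 2:00 = 11:45 on Jan 9.
Subtract 7 hours and 40 minutes → departure 04:05 UTC on Jan 9.
Kolkata is UTC+5:30: 04:05 + 5:30 = 09:35 on Jan 9.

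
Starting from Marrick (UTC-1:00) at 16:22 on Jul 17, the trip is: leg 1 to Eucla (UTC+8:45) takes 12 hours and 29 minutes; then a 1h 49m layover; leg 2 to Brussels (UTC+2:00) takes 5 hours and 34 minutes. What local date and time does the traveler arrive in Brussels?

15:14 on July 18

Convert departure to UTC: 16:22 + 1:00 = 17:22 UTC on Jul 17.
Add 12 hours and 29 minutes leg 1 → 05:51 UTC (Jul 18).
Add 1 hour and 49 minutes layover in Eucla → 07:40 UTC.
Add 5 hours 34 minutes leg 2 → 13:14 UTC.
Brussels is UTC+2:00, so local arrival = 13:14 + 2:00 = 15:14 on Jul 18.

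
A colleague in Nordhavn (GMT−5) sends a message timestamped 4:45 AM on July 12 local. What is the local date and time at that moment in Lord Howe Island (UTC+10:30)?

8:15 PM on July 12

In UTC: 4:45 AM + 5:00 = 9:45 AM on Jul 12.
Lord Howe Island is UTC+10:30: 9:45 AM + 10:30 = 8:15 PM on Jul 12.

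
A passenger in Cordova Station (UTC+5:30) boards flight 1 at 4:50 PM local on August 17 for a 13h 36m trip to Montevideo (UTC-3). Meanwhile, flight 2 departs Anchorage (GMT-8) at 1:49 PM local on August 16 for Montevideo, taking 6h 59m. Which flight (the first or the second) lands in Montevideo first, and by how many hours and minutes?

Flight 1 in UTC: 4:50 PM − 5:30 = 11:20 AM on Aug 17.
+13 hours and 36 minutes → arrive 12:56 AM UTC on Aug 18.
Flight 2 in UTC: 1:49 PM + 8:00 = 9:49 PM on Aug 16.
+6 hours and 59 minutes → arrive 4:48 AM UTC on Aug 17.
Flight 2 lands earlier by 20 hours 8 minutes.

the second, by 20 hours 8 minutes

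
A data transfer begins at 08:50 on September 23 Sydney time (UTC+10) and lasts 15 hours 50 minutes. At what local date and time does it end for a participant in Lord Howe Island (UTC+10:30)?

Lord Howe Island is 0:30 ahead of Sydney.
After 15 hours and 50 minutes it is 00:40 (Sep 24) in Sydney.
Shift by the zone difference: 00:40 + 0:30 = 01:10 on Sep 24 in Lord Howe Island.

01:10 on September 24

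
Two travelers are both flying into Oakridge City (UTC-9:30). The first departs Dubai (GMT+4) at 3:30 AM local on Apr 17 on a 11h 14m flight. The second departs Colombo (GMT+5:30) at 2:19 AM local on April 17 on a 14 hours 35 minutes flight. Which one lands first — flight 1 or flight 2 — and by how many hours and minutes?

Flight 1 in UTC: 3:30 AM − 4:00 = 11:30 PM on Apr 16.
+11 hours and 14 minutes → arrive 10:44 AM UTC on Apr 17.
Flight 2 in UTC: 2:19 AM − 5:30 = 8:49 PM on Apr 16.
+14 hours 35 minutes → arrive 11:24 AM UTC on Apr 17.
Flight 1 lands earlier by 40 minutes.

the first, by 40 minutes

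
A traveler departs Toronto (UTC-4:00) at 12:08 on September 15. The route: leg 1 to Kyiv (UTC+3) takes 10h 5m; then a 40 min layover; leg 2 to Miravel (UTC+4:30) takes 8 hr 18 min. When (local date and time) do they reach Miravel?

15:41 on September 16

Convert departure to UTC: 12:08 + 4:00 = 16:08 UTC on Sep 15.
Add 10 hours 5 minutes leg 1 → 02:13 UTC (Sep 16).
Add 40 minutes layover in Kyiv → 02:53 UTC.
Add 8 hours and 18 minutes leg 2 → 11:11 UTC.
Miravel is UTC+4:30, so local arrival = 11:11 + 4:30 = 15:41 on Sep 16.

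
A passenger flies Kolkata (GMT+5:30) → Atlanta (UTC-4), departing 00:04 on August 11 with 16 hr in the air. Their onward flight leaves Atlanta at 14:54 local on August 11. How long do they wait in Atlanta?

8 hours 20 minutes

Convert departure to UTC: 00:04 − 5:30 = 18:34 UTC on Aug 10.
Add 16 hours flight time → 10:34 UTC (Aug 11).
Atlanta is UTC−4:00, so local arrival = 10:34 − 4:00 = 06:34 on Aug 11.
Layover = 14:54 − 06:34 = 8 hours 20 minutes.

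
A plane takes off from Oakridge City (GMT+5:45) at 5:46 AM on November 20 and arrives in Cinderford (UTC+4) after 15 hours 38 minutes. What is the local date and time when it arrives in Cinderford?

Convert departure to UTC: 5:46 AM − 5:45 = 12:01 AM UTC on Nov 20.
Add 15 hours 38 minutes travel time → 3:39 PM UTC.
Cinderford is UTC+4:00, so local arrival = 3:39 PM + 4:00 = 7:39 PM on Nov 20.

7:39 PM on Nov 20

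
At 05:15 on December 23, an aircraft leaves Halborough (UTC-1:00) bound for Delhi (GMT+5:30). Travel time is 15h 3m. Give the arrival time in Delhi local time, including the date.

02:48 on December 24

Delhi is 6:30 ahead of Halborough.
After 15 hours 3 minutes it is 20:18 in Halborough.
Shift by the zone difference: 20:18 + 6:30 = 02:48 on Dec 24 in Delhi.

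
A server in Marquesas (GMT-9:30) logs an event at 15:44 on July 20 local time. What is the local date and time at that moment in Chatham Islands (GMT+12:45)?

13:59 on Jul 21

Chatham Islands is 22:15 ahead of Marquesas.
Shift by the zone difference: 15:44 + 22:15 = 13:59 on Jul 21 in Chatham Islands.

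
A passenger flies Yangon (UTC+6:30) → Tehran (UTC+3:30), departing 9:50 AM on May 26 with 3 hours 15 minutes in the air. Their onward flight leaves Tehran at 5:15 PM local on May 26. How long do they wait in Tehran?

7 hours 10 minutes

Convert departure to UTC: 9:50 AM − 6:30 = 3:20 AM UTC on May 26.
Add 3 hours 15 minutes flight time → 6:35 AM UTC.
Tehran is UTC+3:30, so local arrival = 6:35 AM + 3:30 = 10:05 AM on May 26.
Layover = 5:15 PM − 10:05 AM = 7 hours 10 minutes.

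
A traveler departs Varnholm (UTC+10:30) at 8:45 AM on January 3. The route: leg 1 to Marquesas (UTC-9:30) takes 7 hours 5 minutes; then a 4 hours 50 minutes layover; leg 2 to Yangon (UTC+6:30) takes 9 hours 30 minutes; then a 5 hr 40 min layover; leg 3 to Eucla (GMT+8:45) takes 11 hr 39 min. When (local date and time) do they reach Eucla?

9:44 PM on January 4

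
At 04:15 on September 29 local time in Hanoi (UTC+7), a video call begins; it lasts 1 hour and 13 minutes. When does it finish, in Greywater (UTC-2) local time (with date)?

20:28 on September 28

Convert start to UTC: 04:15 − 7:00 = 21:15 UTC on Sep 28.
Add 1 hour and 13 minutes duration → 22:28 UTC.
Greywater is UTC−2:00, so local end time = 22:28 − 2:00 = 20:28 on Sep 28.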